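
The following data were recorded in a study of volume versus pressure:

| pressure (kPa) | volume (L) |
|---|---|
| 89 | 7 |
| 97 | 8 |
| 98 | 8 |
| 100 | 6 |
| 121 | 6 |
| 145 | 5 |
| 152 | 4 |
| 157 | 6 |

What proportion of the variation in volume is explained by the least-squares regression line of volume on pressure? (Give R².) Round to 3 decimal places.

n = 8, Σx = 959, Σy = 50, Σxy = 5784, Σx² = 120353, Σy² = 326
Sxx = Σx² − (Σx)²/n = 120353 − 114960.125 = 5392.875
Sxy = Σxy − (Σx)(Σy)/n = 5784 − 5993.75 = -209.75
Syy = Σy² − (Σy)²/n = 326 − 312.5 = 13.5
R² = Sxy²/(Sxx·Syy) = (-209.75)²/(5392.875·13.5) = 0.604296

0.604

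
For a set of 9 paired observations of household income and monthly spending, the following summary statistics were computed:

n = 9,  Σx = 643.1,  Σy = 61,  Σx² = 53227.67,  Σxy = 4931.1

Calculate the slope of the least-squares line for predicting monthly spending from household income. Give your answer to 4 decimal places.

0.0787

Sxx = Σx² − (Σx)²/n = 53227.67 − 45953.067778 = 7274.602222
Sxy = Σxy − (Σx)(Σy)/n = 4931.1 − 4358.788889 = 572.311111
b = Sxy/Sxx = 572.311111/7274.602222 = 0.078672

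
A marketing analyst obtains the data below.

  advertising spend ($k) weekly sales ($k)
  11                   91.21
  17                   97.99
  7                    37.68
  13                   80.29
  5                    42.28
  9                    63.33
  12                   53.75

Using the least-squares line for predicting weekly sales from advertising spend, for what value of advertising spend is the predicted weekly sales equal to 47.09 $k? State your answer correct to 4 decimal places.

6.5984

n = 7, Σx = 74, Σy = 466.53, Σxy = 5403.04, Σx² = 878
Sxx = Σx² − (Σx)²/n = 878 − 782.285714 = 95.714286
Sxy = Σxy − (Σx)(Σy)/n = 5403.04 − 4931.888571 = 471.151429
b = Sxy/Sxx = 471.151429/95.714286 = 4.922478
a = ȳ − b·x̄ = 66.647143 − 4.922478·10.571429 = 14.609522
Set a + b·x = 47.09: x = (47.09 − 14.609522) / 4.922478 = 6.598400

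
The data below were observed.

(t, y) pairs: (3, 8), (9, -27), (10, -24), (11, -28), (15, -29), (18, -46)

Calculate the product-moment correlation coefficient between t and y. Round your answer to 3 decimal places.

n = 6, Σx = 66, Σy = -146, Σxy = -2030, Σx² = 860, Σy² = 5110
Sxx = Σx² − (Σx)²/n = 860 − 726 = 134
Sxy = Σxy − (Σx)(Σy)/n = -2030 − (-1606) = -424
Syy = Σy² − (Σy)²/n = 5110 − 3552.666667 = 1557.333333
r = Sxy/√(Sxx·Syy) = -424/√(208682.666667) = -424/456.817980 = -0.928160

-0.928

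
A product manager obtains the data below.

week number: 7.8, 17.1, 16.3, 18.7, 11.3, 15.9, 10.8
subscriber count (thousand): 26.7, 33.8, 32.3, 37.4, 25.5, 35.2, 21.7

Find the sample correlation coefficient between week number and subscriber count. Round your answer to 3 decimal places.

0.869

n = 7, Σx = 97.9, Σy = 212.6, Σxy = 3094.3, Σx² = 1465.77, Σy² = 6657.56
Sxx = Σx² − (Σx)²/n = 1465.77 − 1369.201429 = 96.568571
Sxy = Σxy − (Σx)(Σy)/n = 3094.3 − 2973.362857 = 120.937143
Syy = Σy² − (Σy)²/n = 6657.56 − 6456.965714 = 200.594286
r = Sxy/√(Sxx·Syy) = 120.937143/√(19371.103608) = 120.937143/139.180112 = 0.868925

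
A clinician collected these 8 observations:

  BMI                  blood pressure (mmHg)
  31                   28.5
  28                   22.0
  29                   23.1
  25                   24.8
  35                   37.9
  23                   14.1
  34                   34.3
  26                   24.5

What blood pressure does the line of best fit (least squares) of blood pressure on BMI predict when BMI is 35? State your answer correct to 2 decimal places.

35.94

n = 8, Σx = 231, Σy = 209.2, Σxy = 6243.4, Σx² = 6797
Sxx = Σx² − (Σx)²/n = 6797 − 6670.125 = 126.875
Sxy = Σxy − (Σx)(Σy)/n = 6243.4 − 6040.65 = 202.75
b = Sxy/Sxx = 202.75/126.875 = 1.598030
a = ȳ − b·x̄ = 26.15 − 1.598030·28.875 = -19.993103
ŷ(35) = a + b·35 = -19.993103 + 1.598030·35 = 35.937931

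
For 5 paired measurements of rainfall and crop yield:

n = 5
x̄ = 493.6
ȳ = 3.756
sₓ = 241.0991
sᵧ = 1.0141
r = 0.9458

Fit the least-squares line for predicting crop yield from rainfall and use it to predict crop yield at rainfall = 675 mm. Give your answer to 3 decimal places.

4.478

b = r · sᵧ/sₓ = 0.9458 · 1.0141/241.0991 = 0.003978
a = ȳ − b·x̄ = 3.756 − 0.003978·493.6 = 1.792370
ŷ(675) = a + b·675 = 1.792370 + 0.003978·675 = 4.477642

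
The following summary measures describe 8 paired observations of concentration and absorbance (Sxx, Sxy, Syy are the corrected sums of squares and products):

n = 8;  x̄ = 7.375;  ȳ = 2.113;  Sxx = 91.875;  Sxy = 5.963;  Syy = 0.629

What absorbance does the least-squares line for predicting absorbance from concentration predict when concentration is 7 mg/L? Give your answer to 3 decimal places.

2.089

b = Sxy/Sxx = 5.963/91.875 = 0.064903
a = ȳ − b·x̄ = 2.113 − 0.064903·7.375 = 1.634337
ŷ(7) = a + b·7 = 1.634337 + 0.064903·7 = 2.088661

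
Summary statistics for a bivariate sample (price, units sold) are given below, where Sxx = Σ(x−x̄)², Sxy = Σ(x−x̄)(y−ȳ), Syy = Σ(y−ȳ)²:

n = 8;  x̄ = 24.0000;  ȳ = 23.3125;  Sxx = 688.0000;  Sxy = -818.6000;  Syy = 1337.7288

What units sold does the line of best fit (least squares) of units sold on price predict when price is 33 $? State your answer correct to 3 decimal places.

b = Sxy/Sxx = -818.6/688 = -1.189826
a = ȳ − b·x̄ = 23.3125 − (-1.189826)·24 = 51.868314
ŷ(33) = a + b·33 = 51.868314 + (-1.189826)·33 = 12.604070

12.604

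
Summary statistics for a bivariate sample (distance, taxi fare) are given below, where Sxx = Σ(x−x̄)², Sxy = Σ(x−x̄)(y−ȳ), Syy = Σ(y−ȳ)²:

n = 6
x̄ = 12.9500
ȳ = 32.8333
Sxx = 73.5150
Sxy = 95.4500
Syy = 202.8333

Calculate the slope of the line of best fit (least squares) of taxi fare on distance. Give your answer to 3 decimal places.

b = Sxy/Sxx = 95.45/73.515 = 1.298374

1.298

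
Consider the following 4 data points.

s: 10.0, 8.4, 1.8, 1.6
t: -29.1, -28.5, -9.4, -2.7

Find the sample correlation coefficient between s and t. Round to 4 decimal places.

n = 4, Σx = 21.8, Σy = -69.7, Σxy = -551.64, Σx² = 176.36, Σy² = 1754.71
Sxx = Σx² − (Σx)²/n = 176.36 − 118.81 = 57.55
Sxy = Σxy − (Σx)(Σy)/n = -551.64 − (-379.865) = -171.775
Syy = Σy² − (Σy)²/n = 1754.71 − 1214.5225 = 540.1875
r = Sxy/√(Sxx·Syy) = -171.775/√(31087.790625) = -171.775/176.317301 = -0.974238

-0.9742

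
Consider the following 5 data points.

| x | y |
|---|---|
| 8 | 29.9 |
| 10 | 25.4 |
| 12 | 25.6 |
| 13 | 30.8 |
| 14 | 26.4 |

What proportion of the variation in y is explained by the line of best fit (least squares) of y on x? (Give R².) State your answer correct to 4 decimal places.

0.0259

n = 5, Σx = 57, Σy = 138.1, Σxy = 1570.4, Σx² = 673, Σy² = 3840.13
Sxx = Σx² − (Σx)²/n = 673 − 649.8 = 23.2
Sxy = Σxy − (Σx)(Σy)/n = 1570.4 − 1574.34 = -3.94
Syy = Σy² − (Σy)²/n = 3840.13 − 3814.322 = 25.808
R² = Sxy²/(Sxx·Syy) = (-3.94)²/(23.2·25.808) = 0.025927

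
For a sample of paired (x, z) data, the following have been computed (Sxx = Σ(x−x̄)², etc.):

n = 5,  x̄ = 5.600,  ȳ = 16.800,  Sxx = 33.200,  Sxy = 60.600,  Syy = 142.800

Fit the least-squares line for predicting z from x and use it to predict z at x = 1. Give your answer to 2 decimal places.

8.40

b = Sxy/Sxx = 60.6/33.2 = 1.825301
a = ȳ − b·x̄ = 16.8 − 1.825301·5.6 = 6.578313
ŷ(1) = a + b·1 = 6.578313 + 1.825301·1 = 8.403614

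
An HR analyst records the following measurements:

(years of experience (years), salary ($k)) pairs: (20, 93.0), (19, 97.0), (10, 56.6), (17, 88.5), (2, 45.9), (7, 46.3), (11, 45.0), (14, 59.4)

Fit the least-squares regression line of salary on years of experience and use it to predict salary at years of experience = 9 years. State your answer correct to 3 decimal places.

n = 8, Σx = 100, Σy = 531.7, Σxy = 7516, Σx² = 1520
Sxx = Σx² − (Σx)²/n = 1520 − 1250 = 270
Sxy = Σxy − (Σx)(Σy)/n = 7516 − 6646.25 = 869.75
b = Sxy/Sxx = 869.75/270 = 3.221296
a = ȳ − b·x̄ = 66.4625 − 3.221296·12.5 = 26.196296
ŷ(9) = a + b·9 = 26.196296 + 3.221296·9 = 55.187963

55.188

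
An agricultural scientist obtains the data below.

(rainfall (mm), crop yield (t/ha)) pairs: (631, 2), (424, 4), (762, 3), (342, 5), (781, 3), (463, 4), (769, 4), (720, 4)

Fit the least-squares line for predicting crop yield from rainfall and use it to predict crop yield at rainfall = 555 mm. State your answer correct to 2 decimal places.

3.79

n = 8, Σx = 4892, Σy = 29, Σxy = 17105, Σx² = 3209636
Sxx = Σx² − (Σx)²/n = 3209636 − 2991458 = 218178
Sxy = Σxy − (Σx)(Σy)/n = 17105 − 17733.5 = -628.5
b = Sxy/Sxx = -628.5/218178 = -0.002881
a = ȳ − b·x̄ = 3.625 − (-0.002881)·611.5 = 5.386533
ŷ(555) = a + b·555 = 5.386533 + (-0.002881)·555 = 3.787758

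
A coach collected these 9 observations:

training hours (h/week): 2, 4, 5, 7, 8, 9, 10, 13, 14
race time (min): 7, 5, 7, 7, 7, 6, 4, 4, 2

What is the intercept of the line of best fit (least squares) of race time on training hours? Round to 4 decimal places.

n = 9, Σx = 72, Σy = 49, Σxy = 348, Σx² = 704
Sxx = Σx² − (Σx)²/n = 704 − 576 = 128
Sxy = Σxy − (Σx)(Σy)/n = 348 − 392 = -44
b = Sxy/Sxx = -44/128 = -0.34375
a = ȳ − b·x̄ = 5.444444 − (-0.34375)·8 = 8.194444

8.1944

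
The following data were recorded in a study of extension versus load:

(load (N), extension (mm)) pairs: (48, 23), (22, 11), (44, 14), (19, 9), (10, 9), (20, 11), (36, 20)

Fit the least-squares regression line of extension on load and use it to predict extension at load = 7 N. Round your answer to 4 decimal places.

n = 7, Σx = 199, Σy = 97, Σxy = 3163, Σx² = 6881
Sxx = Σx² − (Σx)²/n = 6881 − 5657.285714 = 1223.714286
Sxy = Σxy − (Σx)(Σy)/n = 3163 − 2757.571429 = 405.428571
b = Sxy/Sxx = 405.428571/1223.714286 = 0.331310
a = ȳ − b·x̄ = 13.857143 − 0.331310·28.428571 = 4.438478
ŷ(7) = a + b·7 = 4.438478 + 0.331310·7 = 6.757647

6.7576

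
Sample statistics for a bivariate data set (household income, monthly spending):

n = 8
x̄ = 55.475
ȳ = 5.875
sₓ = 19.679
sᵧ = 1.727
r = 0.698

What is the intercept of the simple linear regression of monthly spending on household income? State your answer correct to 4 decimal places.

2.4769

b = r · sᵧ/sₓ = 0.698 · 1.727/19.679 = 0.061255
a = ȳ − b·x̄ = 5.875 − 0.061255·55.475 = 2.476854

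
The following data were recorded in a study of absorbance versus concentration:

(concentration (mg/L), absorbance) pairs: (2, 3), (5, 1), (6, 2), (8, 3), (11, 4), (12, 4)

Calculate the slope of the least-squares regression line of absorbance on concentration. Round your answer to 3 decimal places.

n = 6, Σx = 44, Σy = 17, Σxy = 139, Σx² = 394
Sxx = Σx² − (Σx)²/n = 394 − 322.666667 = 71.333333
Sxy = Σxy − (Σx)(Σy)/n = 139 − 124.666667 = 14.333333
b = Sxy/Sxx = 14.333333/71.333333 = 0.200935

0.201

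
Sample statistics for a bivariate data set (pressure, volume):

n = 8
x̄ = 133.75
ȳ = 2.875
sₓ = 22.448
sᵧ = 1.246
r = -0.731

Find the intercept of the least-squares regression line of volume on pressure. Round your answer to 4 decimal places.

8.3019

b = r · sᵧ/sₓ = -0.731 · 1.246/22.448 = -0.040575
a = ȳ − b·x̄ = 2.875 − (-0.040575)·133.75 = 8.301897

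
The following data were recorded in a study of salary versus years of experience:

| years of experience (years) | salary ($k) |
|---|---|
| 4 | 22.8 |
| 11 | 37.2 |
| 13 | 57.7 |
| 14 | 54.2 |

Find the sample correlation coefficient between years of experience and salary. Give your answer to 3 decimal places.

n = 4, Σx = 42, Σy = 171.9, Σxy = 2009.3, Σx² = 502, Σy² = 8170.61
Sxx = Σx² − (Σx)²/n = 502 − 441 = 61
Sxy = Σxy − (Σx)(Σy)/n = 2009.3 − 1804.95 = 204.35
Syy = Σy² − (Σy)²/n = 8170.61 − 7387.4025 = 783.2075
r = Sxy/√(Sxx·Syy) = 204.35/√(47775.6575) = 204.35/218.576434 = 0.934913

0.935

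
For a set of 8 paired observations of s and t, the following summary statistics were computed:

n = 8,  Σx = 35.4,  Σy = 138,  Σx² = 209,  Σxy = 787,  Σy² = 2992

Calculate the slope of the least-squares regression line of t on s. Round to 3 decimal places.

Sxx = Σx² − (Σx)²/n = 209 − 156.645 = 52.355
Sxy = Σxy − (Σx)(Σy)/n = 787 − 610.65 = 176.35
b = Sxy/Sxx = 176.35/52.355 = 3.368351

3.368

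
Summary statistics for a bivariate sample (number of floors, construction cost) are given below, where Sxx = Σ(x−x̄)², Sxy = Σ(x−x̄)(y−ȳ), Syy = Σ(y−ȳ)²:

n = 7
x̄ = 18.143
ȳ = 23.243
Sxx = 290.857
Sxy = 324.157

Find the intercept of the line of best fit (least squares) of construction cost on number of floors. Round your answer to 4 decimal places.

3.0228

b = Sxy/Sxx = 324.157/290.857 = 1.114489
a = ȳ − b·x̄ = 23.243 − 1.114489·18.143 = 3.022822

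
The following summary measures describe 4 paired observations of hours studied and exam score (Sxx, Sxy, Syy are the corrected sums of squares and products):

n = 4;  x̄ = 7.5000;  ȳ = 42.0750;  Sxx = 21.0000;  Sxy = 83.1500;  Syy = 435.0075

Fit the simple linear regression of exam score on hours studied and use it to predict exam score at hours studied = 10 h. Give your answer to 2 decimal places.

b = Sxy/Sxx = 83.15/21 = 3.959524
a = ȳ − b·x̄ = 42.075 − 3.959524·7.5 = 12.378571
ŷ(10) = a + b·10 = 12.378571 + 3.959524·10 = 51.973810

51.97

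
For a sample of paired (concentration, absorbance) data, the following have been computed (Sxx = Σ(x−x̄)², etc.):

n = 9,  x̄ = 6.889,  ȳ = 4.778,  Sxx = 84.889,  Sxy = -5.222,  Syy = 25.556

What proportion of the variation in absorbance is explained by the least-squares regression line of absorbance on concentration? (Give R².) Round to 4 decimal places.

R² = Sxy²/(Sxx·Syy) = (-5.222)²/(84.889·25.556) = 0.012570

0.0126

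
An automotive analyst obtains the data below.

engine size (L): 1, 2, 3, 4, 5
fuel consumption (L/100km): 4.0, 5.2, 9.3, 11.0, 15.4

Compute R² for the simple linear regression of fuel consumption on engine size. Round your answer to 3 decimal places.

n = 5, Σx = 15, Σy = 44.9, Σxy = 163.3, Σx² = 55, Σy² = 487.69
Sxx = Σx² − (Σx)²/n = 55 − 45 = 10
Sxy = Σxy − (Σx)(Σy)/n = 163.3 − 134.7 = 28.6
Syy = Σy² − (Σy)²/n = 487.69 − 403.202 = 84.488
R² = Sxy²/(Sxx·Syy) = (28.6)²/(10·84.488) = 0.968137

0.968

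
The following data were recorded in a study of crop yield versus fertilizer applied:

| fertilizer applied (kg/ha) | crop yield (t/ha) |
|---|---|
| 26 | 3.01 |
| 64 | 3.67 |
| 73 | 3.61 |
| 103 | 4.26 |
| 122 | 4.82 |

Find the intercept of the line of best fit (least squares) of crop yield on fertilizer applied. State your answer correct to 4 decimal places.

n = 5, Σx = 388, Σy = 19.37, Σxy = 1603.49, Σx² = 35594
Sxx = Σx² − (Σx)²/n = 35594 − 30108.8 = 5485.2
Sxy = Σxy − (Σx)(Σy)/n = 1603.49 − 1503.112 = 100.378
b = Sxy/Sxx = 100.378/5485.2 = 0.018300
a = ȳ − b·x̄ = 3.874 − 0.018300·77.6 = 2.453936

2.4539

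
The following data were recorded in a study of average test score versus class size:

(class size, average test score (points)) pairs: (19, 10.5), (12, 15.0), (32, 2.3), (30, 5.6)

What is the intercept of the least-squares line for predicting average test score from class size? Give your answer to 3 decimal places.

21.899

n = 4, Σx = 93, Σy = 33.4, Σxy = 621.1, Σx² = 2429
Sxx = Σx² − (Σx)²/n = 2429 − 2162.25 = 266.75
Sxy = Σxy − (Σx)(Σy)/n = 621.1 − 776.55 = -155.45
b = Sxy/Sxx = -155.45/266.75 = -0.582755
a = ȳ − b·x̄ = 8.35 − (-0.582755)·23.25 = 21.899063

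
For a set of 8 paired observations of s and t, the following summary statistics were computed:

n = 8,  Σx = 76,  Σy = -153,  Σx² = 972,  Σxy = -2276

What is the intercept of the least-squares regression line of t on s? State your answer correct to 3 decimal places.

Sxx = Σx² − (Σx)²/n = 972 − 722 = 250
Sxy = Σxy − (Σx)(Σy)/n = -2276 − (-1453.5) = -822.5
b = Sxy/Sxx = -822.5/250 = -3.29
a = ȳ − b·x̄ = -19.125 − (-3.29)·9.5 = 12.13

12.130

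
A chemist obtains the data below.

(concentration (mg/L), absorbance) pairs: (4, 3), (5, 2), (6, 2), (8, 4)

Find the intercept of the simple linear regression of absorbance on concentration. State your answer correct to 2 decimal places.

n = 4, Σx = 23, Σy = 11, Σxy = 66, Σx² = 141
Sxx = Σx² − (Σx)²/n = 141 − 132.25 = 8.75
Sxy = Σxy − (Σx)(Σy)/n = 66 − 63.25 = 2.75
b = Sxy/Sxx = 2.75/8.75 = 0.314286
a = ȳ − b·x̄ = 2.75 − 0.314286·5.75 = 0.942857

0.94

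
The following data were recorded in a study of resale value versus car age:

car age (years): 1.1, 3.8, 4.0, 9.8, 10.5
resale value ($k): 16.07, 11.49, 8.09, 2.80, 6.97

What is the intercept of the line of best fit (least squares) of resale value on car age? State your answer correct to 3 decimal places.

15.229

n = 5, Σx = 29.2, Σy = 45.42, Σxy = 194.324, Σx² = 237.94
Sxx = Σx² − (Σx)²/n = 237.94 − 170.528 = 67.412
Sxy = Σxy − (Σx)(Σy)/n = 194.324 − 265.2528 = -70.9288
b = Sxy/Sxx = -70.9288/67.412 = -1.052169
a = ȳ − b·x̄ = 9.084 − (-1.052169)·5.84 = 15.228666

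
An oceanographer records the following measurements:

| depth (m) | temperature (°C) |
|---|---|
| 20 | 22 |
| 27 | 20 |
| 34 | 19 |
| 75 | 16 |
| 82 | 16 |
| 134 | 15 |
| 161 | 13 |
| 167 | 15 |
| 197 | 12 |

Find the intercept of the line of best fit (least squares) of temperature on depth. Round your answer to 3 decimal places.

n = 9, Σx = 897, Σy = 148, Σxy = 13110, Σx² = 125209
Sxx = Σx² − (Σx)²/n = 125209 − 89401 = 35808
Sxy = Σxy − (Σx)(Σy)/n = 13110 − 14750.666667 = -1640.666667
b = Sxy/Sxx = -1640.666667/35808 = -0.045818
a = ȳ − b·x̄ = 16.444444 − (-0.045818)·99.666667 = 21.011016

21.011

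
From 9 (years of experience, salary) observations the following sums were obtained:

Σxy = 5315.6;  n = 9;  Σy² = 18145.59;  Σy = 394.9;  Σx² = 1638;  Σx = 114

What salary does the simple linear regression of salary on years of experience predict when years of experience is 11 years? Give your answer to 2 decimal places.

Sxx = Σx² − (Σx)²/n = 1638 − 1444 = 194
Sxy = Σxy − (Σx)(Σy)/n = 5315.6 − 5002.066667 = 313.533333
b = Sxy/Sxx = 313.533333/194 = 1.616151
a = ȳ − b·x̄ = 43.877778 − 1.616151·12.666667 = 23.406529
ŷ(11) = a + b·11 = 23.406529 + 1.616151·11 = 41.184192

41.18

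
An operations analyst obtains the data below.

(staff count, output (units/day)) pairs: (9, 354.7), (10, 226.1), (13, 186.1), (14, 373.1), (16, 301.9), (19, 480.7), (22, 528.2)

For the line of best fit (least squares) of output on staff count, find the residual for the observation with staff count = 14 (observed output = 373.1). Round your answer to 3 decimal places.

37.216

n = 7, Σx = 103, Σy = 2450.8, Σxy = 38680.1, Σx² = 1647
Sxx = Σx² − (Σx)²/n = 1647 − 1515.571429 = 131.428571
Sxy = Σxy − (Σx)(Σy)/n = 38680.1 − 36061.771429 = 2618.328571
b = Sxy/Sxx = 2618.328571/131.428571 = 19.922065
a = ȳ − b·x̄ = 350.114286 − 19.922065·14.714286 = 56.975326
ŷ(14) = 56.975326 + 19.922065·14 = 335.884239
residual = y − ŷ = 373.1 − 335.884239 = 37.215761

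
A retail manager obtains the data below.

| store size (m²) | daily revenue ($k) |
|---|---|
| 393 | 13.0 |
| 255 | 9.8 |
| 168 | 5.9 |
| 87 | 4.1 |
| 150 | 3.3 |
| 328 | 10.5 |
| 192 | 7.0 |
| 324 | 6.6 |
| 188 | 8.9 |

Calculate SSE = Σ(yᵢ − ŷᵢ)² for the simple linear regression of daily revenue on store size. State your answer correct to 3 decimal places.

n = 9, Σx = 2085, Σy = 69.1, Σxy = 18050.5, Σx² = 562535, Σy² = 609.57
Sxx = Σx² − (Σx)²/n = 562535 − 483025 = 79510
Sxy = Σxy − (Σx)(Σy)/n = 18050.5 − 16008.166667 = 2042.333333
Syy = Σy² − (Σy)²/n = 609.57 − 530.534444 = 79.035556
b = Sxy/Sxx = 2042.333333/79510 = 0.025686
SSE = Syy − b·Sxy = 79.035556 − 0.025686·2042.333333 = 26.575168

26.575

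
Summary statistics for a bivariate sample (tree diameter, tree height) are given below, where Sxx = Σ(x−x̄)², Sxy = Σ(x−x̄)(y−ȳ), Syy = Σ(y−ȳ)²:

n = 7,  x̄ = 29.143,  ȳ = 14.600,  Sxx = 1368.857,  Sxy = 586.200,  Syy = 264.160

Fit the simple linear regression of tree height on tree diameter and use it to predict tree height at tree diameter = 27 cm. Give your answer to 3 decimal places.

b = Sxy/Sxx = 586.2/1368.857 = 0.428240
a = ȳ − b·x̄ = 14.6 − 0.428240·29.143 = 2.119787
ŷ(27) = a + b·27 = 2.119787 + 0.428240·27 = 13.682281

13.682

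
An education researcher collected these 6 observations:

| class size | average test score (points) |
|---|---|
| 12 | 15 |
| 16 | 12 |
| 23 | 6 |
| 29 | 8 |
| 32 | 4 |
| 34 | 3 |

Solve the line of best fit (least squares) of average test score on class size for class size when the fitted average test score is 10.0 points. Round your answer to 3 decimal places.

n = 6, Σx = 146, Σy = 48, Σxy = 972, Σx² = 3950
Sxx = Σx² − (Σx)²/n = 3950 − 3552.666667 = 397.333333
Sxy = Σxy − (Σx)(Σy)/n = 972 − 1168 = -196
b = Sxy/Sxx = -196/397.333333 = -0.493289
a = ȳ − b·x̄ = 8 − (-0.493289)·24.333333 = 20.003356
Set a + b·x = 10.0: x = (10.0 − 20.003356) / (-0.493289) = 20.278912

20.279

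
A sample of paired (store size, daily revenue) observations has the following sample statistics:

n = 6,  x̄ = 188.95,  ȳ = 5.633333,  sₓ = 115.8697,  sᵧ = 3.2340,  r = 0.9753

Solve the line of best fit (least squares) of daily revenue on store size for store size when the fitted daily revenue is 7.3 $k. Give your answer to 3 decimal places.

b = r · sᵧ/sₓ = 0.9753 · 3.234/115.8697 = 0.027221
a = ȳ − b·x̄ = 5.633333 − 0.027221·188.95 = 0.489874
Set a + b·x = 7.3: x = (7.3 − 0.489874) / 0.027221 = 250.176647

250.177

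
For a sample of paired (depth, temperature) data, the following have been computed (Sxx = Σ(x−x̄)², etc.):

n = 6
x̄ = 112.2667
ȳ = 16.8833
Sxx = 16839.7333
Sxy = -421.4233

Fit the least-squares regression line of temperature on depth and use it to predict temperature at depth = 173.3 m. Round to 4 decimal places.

b = Sxy/Sxx = -421.4233/16839.7333 = -0.025026
a = ȳ − b·x̄ = 16.8833 − (-0.025026)·112.2667 = 19.692834
ŷ(173.3) = a + b·173.3 = 19.692834 + (-0.025026)·173.3 = 15.355909

15.3559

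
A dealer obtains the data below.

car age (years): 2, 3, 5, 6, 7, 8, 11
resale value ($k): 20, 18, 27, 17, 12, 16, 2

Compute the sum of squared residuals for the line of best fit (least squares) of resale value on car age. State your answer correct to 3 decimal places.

n = 7, Σx = 42, Σy = 112, Σxy = 565, Σx² = 308, Σy² = 2146
Sxx = Σx² − (Σx)²/n = 308 − 252 = 56
Sxy = Σxy − (Σx)(Σy)/n = 565 − 672 = -107
Syy = Σy² − (Σy)²/n = 2146 − 1792 = 354
b = Sxy/Sxx = -107/56 = -1.910714
SSE = Syy − b·Sxy = 354 − (-1.910714)·(-107) = 149.553571

149.554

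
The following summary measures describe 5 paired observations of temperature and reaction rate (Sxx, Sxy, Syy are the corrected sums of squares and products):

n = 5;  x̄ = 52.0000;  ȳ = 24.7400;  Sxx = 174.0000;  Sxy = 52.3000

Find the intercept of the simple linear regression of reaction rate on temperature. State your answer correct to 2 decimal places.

9.11

b = Sxy/Sxx = 52.3/174 = 0.300575
a = ȳ − b·x̄ = 24.74 − 0.300575·52 = 9.110115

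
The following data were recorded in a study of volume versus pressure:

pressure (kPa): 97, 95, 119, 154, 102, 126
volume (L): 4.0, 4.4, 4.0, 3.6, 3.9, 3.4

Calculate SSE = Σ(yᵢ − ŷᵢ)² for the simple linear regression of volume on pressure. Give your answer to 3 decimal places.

0.289

n = 6, Σx = 693, Σy = 23.3, Σxy = 2662.6, Σx² = 82591, Σy² = 91.09
Sxx = Σx² − (Σx)²/n = 82591 − 80041.5 = 2549.5
Sxy = Σxy − (Σx)(Σy)/n = 2662.6 − 2691.15 = -28.55
Syy = Σy² − (Σy)²/n = 91.09 − 90.481667 = 0.608333
b = Sxy/Sxx = -28.55/2549.5 = -0.011198
SSE = Syy − b·Sxy = 0.608333 − (-0.011198)·(-28.55) = 0.288623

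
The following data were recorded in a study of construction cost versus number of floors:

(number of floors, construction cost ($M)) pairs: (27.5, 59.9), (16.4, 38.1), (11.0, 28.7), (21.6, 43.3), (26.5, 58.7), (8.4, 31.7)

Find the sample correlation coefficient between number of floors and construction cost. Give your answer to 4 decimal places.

n = 6, Σx = 111.4, Σy = 260.4, Σxy = 5344.9, Σx² = 2385.58, Σy² = 12188.78
Sxx = Σx² − (Σx)²/n = 2385.58 − 2068.326667 = 317.253333
Sxy = Σxy − (Σx)(Σy)/n = 5344.9 − 4834.76 = 510.14
Syy = Σy² − (Σy)²/n = 12188.78 − 11301.36 = 887.42
r = Sxy/√(Sxx·Syy) = 510.14/√(281536.953067) = 510.14/530.600559 = 0.961439

0.9614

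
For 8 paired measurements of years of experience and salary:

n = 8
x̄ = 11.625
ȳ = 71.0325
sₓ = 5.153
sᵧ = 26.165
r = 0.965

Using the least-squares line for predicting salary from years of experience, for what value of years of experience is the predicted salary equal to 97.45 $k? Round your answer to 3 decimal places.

17.016

b = r · sᵧ/sₓ = 0.965 · 26.165/5.153 = 4.899908
a = ȳ − b·x̄ = 71.0325 − 4.899908·11.625 = 14.071072
Set a + b·x = 97.45: x = (97.45 − 14.071072) / 4.899908 = 17.016428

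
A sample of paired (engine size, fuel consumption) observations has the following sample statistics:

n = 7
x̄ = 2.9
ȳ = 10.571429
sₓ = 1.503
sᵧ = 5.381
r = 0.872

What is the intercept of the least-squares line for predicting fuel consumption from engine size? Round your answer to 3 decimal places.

1.518

b = r · sᵧ/sₓ = 0.872 · 5.381/1.503 = 3.121911
a = ȳ − b·x̄ = 10.571429 − 3.121911·2.9 = 1.517888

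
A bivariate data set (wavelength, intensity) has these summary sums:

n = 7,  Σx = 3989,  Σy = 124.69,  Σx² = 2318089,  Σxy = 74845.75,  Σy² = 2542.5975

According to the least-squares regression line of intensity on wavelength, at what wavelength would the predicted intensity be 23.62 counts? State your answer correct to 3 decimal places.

Sxx = Σx² − (Σx)²/n = 2318089 − 2273160.142857 = 44928.857143
Sxy = Σxy − (Σx)(Σy)/n = 74845.75 − 71055.487143 = 3790.262857
b = Sxy/Sxx = 3790.262857/44928.857143 = 0.084361
a = ȳ − b·x̄ = 17.812857 − 0.084361·569.857143 = -30.261109
Set a + b·x = 23.62: x = (23.62 − (-30.261109)) / 0.084361 = 638.693607

638.694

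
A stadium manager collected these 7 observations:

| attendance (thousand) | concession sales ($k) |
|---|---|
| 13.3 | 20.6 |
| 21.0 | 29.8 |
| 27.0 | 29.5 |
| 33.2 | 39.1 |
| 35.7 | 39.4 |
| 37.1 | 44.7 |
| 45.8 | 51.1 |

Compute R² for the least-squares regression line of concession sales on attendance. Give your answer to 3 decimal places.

0.959

n = 7, Σx = 213.1, Σy = 254.2, Σxy = 8399.73, Σx² = 7197.67, Σy² = 9873.12
Sxx = Σx² − (Σx)²/n = 7197.67 − 6487.372857 = 710.297143
Sxy = Σxy − (Σx)(Σy)/n = 8399.73 − 7738.574286 = 661.155714
Syy = Σy² − (Σy)²/n = 9873.12 − 9231.091429 = 642.028571
R² = Sxy²/(Sxx·Syy) = (661.155714)²/(710.297143·642.028571) = 0.958546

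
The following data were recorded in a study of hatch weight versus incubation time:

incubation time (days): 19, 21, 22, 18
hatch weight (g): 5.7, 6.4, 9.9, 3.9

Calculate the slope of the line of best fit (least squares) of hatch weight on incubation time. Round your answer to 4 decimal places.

1.2700

n = 4, Σx = 80, Σy = 25.9, Σxy = 530.7, Σx² = 1610
Sxx = Σx² − (Σx)²/n = 1610 − 1600 = 10
Sxy = Σxy − (Σx)(Σy)/n = 530.7 − 518 = 12.7
b = Sxy/Sxx = 12.7/10 = 1.27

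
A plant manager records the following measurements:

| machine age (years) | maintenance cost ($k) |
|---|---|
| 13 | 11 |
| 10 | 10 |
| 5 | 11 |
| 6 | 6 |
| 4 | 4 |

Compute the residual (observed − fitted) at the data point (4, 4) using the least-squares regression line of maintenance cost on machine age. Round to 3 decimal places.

n = 5, Σx = 38, Σy = 42, Σxy = 350, Σx² = 346
Sxx = Σx² − (Σx)²/n = 346 − 288.8 = 57.2
Sxy = Σxy − (Σx)(Σy)/n = 350 − 319.2 = 30.8
b = Sxy/Sxx = 30.8/57.2 = 0.538462
a = ȳ − b·x̄ = 8.4 − 0.538462·7.6 = 4.307692
ŷ(4) = 4.307692 + 0.538462·4 = 6.461538
residual = y − ŷ = 4 − 6.461538 = -2.461538

-2.462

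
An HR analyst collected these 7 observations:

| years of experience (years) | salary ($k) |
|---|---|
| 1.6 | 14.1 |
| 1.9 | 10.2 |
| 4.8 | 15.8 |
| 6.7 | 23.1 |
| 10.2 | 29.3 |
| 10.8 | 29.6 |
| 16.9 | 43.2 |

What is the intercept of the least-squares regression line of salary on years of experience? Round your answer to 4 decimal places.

n = 7, Σx = 52.9, Σy = 165.3, Σxy = 1621.17, Σx² = 580.39
Sxx = Σx² − (Σx)²/n = 580.39 − 399.772857 = 180.617143
Sxy = Σxy − (Σx)(Σy)/n = 1621.17 − 1249.195714 = 371.974286
b = Sxy/Sxx = 371.974286/180.617143 = 2.059463
a = ȳ − b·x̄ = 23.614286 − 2.059463·7.557143 = 8.050631

8.0506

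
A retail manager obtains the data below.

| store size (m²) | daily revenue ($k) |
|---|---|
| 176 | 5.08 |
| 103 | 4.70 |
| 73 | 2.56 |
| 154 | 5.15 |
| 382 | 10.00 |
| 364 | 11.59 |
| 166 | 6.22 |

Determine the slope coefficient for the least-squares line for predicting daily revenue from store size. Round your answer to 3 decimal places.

0.025

n = 7, Σx = 1418, Σy = 45.3, Σxy = 11429.44, Σx² = 376606
Sxx = Σx² − (Σx)²/n = 376606 − 287246.285714 = 89359.714286
Sxy = Σxy − (Σx)(Σy)/n = 11429.44 − 9176.485714 = 2252.954286
b = Sxy/Sxx = 2252.954286/89359.714286 = 0.025212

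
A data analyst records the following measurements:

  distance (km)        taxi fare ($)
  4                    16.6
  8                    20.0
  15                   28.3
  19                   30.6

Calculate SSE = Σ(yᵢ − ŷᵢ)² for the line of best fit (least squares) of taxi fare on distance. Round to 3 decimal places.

1.584

n = 4, Σx = 46, Σy = 95.5, Σxy = 1232.3, Σx² = 666, Σy² = 2412.81
Sxx = Σx² − (Σx)²/n = 666 − 529 = 137
Sxy = Σxy − (Σx)(Σy)/n = 1232.3 − 1098.25 = 134.05
Syy = Σy² − (Σy)²/n = 2412.81 − 2280.0625 = 132.7475
b = Sxy/Sxx = 134.05/137 = 0.978467
SSE = Syy − b·Sxy = 132.7475 − 0.978467·134.05 = 1.583978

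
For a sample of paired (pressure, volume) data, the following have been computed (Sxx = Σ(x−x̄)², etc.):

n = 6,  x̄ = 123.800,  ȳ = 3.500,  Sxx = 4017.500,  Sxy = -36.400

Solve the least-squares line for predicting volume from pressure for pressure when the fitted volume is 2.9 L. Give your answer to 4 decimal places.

b = Sxy/Sxx = -36.4/4017.5 = -0.009060
a = ȳ − b·x̄ = 3.5 − (-0.009060)·123.8 = 4.621673
Set a + b·x = 2.9: x = (2.9 − 4.621673) / (-0.009060) = 190.022527

190.0225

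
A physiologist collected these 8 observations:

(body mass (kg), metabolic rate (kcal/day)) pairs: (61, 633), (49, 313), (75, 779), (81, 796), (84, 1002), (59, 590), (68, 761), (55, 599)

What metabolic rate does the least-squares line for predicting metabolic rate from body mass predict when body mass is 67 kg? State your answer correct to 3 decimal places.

691.548

n = 8, Σx = 532, Σy = 5473, Σxy = 380522, Σx² = 36494
Sxx = Σx² − (Σx)²/n = 36494 − 35378 = 1116
Sxy = Σxy − (Σx)(Σy)/n = 380522 − 363954.5 = 16567.5
b = Sxy/Sxx = 16567.5/1116 = 14.845430
a = ȳ − b·x̄ = 684.125 − 14.845430·66.5 = -303.096102
ŷ(67) = a + b·67 = -303.096102 + 14.845430·67 = 691.547715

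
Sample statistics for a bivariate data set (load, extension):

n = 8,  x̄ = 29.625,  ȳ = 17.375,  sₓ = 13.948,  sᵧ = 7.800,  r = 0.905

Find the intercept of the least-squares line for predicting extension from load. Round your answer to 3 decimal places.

2.382

b = r · sᵧ/sₓ = 0.905 · 7.8/13.948 = 0.506094
a = ȳ − b·x̄ = 17.375 − 0.506094·29.625 = 2.381963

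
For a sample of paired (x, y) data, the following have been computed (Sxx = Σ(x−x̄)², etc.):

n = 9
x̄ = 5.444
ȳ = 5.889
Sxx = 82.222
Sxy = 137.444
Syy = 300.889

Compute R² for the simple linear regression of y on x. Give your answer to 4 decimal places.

R² = Sxy²/(Sxx·Syy) = (137.444)²/(82.222·300.889) = 0.763585

0.7636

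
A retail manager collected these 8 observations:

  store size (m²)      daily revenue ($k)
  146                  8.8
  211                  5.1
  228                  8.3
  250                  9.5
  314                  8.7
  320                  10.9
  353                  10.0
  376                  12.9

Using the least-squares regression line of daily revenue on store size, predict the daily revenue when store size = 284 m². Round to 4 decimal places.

9.4545

n = 8, Σx = 2198, Σy = 74.2, Σxy = 21228.5, Σx² = 647302
Sxx = Σx² − (Σx)²/n = 647302 − 603900.5 = 43401.5
Sxy = Σxy − (Σx)(Σy)/n = 21228.5 − 20386.45 = 842.05
b = Sxy/Sxx = 842.05/43401.5 = 0.019401
a = ȳ − b·x̄ = 9.275 − 0.019401·274.75 = 3.944464
ŷ(284) = a + b·284 = 3.944464 + 0.019401·284 = 9.454463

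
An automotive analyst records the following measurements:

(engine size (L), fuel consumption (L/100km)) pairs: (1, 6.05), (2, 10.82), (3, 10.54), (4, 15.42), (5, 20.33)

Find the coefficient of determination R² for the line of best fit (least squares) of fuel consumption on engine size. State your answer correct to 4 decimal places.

0.9317

n = 5, Σx = 15, Σy = 63.16, Σxy = 222.64, Σx² = 55, Σy² = 915.8518
Sxx = Σx² − (Σx)²/n = 55 − 45 = 10
Sxy = Σxy − (Σx)(Σy)/n = 222.64 − 189.48 = 33.16
Syy = Σy² − (Σy)²/n = 915.8518 − 797.83712 = 118.01468
R² = Sxy²/(Sxx·Syy) = (33.16)²/(10·118.01468) = 0.931736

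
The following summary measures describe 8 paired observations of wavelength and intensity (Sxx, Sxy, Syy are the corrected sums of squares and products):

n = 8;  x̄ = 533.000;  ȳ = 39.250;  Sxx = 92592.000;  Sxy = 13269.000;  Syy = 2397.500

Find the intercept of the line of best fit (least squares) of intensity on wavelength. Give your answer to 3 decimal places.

-37.132

b = Sxy/Sxx = 13269/92592 = 0.143306
a = ȳ − b·x̄ = 39.25 − 0.143306·533 = -37.132160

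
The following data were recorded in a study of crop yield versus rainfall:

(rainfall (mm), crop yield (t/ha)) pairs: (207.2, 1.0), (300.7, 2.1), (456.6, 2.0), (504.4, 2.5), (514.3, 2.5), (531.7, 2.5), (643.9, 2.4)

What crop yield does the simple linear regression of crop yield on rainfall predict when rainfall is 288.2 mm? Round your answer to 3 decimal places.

1.646

n = 7, Σx = 3158.8, Σy = 15, Σxy = 7173.23, Σx² = 1558071.84
Sxx = Σx² − (Σx)²/n = 1558071.84 − 1425431.062857 = 132640.777143
Sxy = Σxy − (Σx)(Σy)/n = 7173.23 − 6768.857143 = 404.372857
b = Sxy/Sxx = 404.372857/132640.777143 = 0.003049
a = ȳ − b·x̄ = 2.142857 − 0.003049·451.257143 = 0.767140
ŷ(288.2) = a + b·288.2 = 0.767140 + 0.003049·288.2 = 1.645756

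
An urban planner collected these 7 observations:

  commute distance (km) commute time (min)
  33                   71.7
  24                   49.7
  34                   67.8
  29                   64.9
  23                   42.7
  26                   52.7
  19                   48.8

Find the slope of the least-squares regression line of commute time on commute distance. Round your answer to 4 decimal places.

n = 7, Σx = 188, Σy = 398.3, Σxy = 11025.7, Σx² = 5228
Sxx = Σx² − (Σx)²/n = 5228 − 5049.142857 = 178.857143
Sxy = Σxy − (Σx)(Σy)/n = 11025.7 − 10697.2 = 328.5
b = Sxy/Sxx = 328.5/178.857143 = 1.836661

1.8367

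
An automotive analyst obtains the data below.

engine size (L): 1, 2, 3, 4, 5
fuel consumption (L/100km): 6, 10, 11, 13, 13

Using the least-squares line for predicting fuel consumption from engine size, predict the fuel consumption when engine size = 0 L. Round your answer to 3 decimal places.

n = 5, Σx = 15, Σy = 53, Σxy = 176, Σx² = 55
Sxx = Σx² − (Σx)²/n = 55 − 45 = 10
Sxy = Σxy − (Σx)(Σy)/n = 176 − 159 = 17
b = Sxy/Sxx = 17/10 = 1.7
a = ȳ − b·x̄ = 10.6 − 1.7·3 = 5.5
ŷ(0) = a + b·0 = 5.5 + 1.7·0 = 5.5

5.500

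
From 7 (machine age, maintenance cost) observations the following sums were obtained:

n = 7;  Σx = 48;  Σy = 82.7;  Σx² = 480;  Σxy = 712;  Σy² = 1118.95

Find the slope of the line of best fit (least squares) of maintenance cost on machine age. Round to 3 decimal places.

Sxx = Σx² − (Σx)²/n = 480 − 329.142857 = 150.857143
Sxy = Σxy − (Σx)(Σy)/n = 712 − 567.085714 = 144.914286
b = Sxy/Sxx = 144.914286/150.857143 = 0.960606

0.961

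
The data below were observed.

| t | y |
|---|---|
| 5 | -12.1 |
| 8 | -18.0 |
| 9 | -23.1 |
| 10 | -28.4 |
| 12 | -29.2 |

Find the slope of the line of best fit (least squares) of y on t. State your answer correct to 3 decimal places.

-2.678

n = 5, Σx = 44, Σy = -110.8, Σxy = -1046.8, Σx² = 414
Sxx = Σx² − (Σx)²/n = 414 − 387.2 = 26.8
Sxy = Σxy − (Σx)(Σy)/n = -1046.8 − (-975.04) = -71.76
b = Sxy/Sxx = -71.76/26.8 = -2.677612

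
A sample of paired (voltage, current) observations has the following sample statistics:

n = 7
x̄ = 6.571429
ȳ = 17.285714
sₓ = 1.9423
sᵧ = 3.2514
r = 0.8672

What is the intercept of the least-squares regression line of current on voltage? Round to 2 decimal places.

7.75

b = r · sᵧ/sₓ = 0.8672 · 3.2514/1.9423 = 1.451688
a = ȳ − b·x̄ = 17.285714 − 1.451688·6.571429 = 7.746048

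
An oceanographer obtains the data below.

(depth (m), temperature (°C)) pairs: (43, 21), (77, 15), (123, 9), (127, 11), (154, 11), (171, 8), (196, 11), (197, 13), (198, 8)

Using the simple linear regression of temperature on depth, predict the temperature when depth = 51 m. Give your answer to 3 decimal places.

n = 9, Σx = 1286, Σy = 107, Σxy = 13925, Σx² = 208422
Sxx = Σx² − (Σx)²/n = 208422 − 183755.111111 = 24666.888889
Sxy = Σxy − (Σx)(Σy)/n = 13925 − 15289.111111 = -1364.111111
b = Sxy/Sxx = -1364.111111/24666.888889 = -0.055301
a = ȳ − b·x̄ = 11.888889 − (-0.055301)·142.888889 = 19.790831
ŷ(51) = a + b·51 = 19.790831 + (-0.055301)·51 = 16.970464

16.970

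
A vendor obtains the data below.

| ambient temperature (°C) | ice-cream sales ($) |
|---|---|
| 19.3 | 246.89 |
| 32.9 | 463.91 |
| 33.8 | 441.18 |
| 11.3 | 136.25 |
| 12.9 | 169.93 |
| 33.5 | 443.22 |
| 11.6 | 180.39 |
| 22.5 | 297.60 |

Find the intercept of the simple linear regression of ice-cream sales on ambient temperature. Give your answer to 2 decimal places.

-0.63

n = 8, Σx = 177.8, Σy = 2379.37, Σxy = 62307.616, Σx² = 4654.5
Sxx = Σx² − (Σx)²/n = 4654.5 − 3951.605 = 702.895
Sxy = Σxy − (Σx)(Σy)/n = 62307.616 − 52881.49825 = 9426.11775
b = Sxy/Sxx = 9426.11775/702.895 = 13.410421
a = ȳ − b·x̄ = 297.42125 − 13.410421·22.225 = -0.625353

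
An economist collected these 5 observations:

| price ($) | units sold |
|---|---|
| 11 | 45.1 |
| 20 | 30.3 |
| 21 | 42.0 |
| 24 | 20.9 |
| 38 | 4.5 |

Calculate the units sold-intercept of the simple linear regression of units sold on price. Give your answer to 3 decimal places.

n = 5, Σx = 114, Σy = 142.8, Σxy = 2656.7, Σx² = 2982
Sxx = Σx² − (Σx)²/n = 2982 − 2599.2 = 382.8
Sxy = Σxy − (Σx)(Σy)/n = 2656.7 − 3255.84 = -599.14
b = Sxy/Sxx = -599.14/382.8 = -1.565152
a = ȳ − b·x̄ = 28.56 − (-1.565152)·22.8 = 64.245455

64.245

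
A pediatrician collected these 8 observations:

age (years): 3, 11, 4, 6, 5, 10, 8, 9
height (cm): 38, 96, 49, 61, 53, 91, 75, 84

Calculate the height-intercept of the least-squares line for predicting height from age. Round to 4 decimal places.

n = 8, Σx = 56, Σy = 547, Σxy = 4263, Σx² = 452
Sxx = Σx² − (Σx)²/n = 452 − 392 = 60
Sxy = Σxy − (Σx)(Σy)/n = 4263 − 3829 = 434
b = Sxy/Sxx = 434/60 = 7.233333
a = ȳ − b·x̄ = 68.375 − 7.233333·7 = 17.741667

17.7417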